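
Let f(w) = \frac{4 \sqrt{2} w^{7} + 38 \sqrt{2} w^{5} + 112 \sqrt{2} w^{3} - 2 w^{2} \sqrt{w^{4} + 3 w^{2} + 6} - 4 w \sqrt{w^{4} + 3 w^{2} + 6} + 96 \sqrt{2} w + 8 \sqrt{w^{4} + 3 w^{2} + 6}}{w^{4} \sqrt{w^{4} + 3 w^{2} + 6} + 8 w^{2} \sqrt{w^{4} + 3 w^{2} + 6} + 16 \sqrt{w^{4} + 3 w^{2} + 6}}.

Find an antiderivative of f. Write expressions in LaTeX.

An antiderivative is F(w) = \frac{2 \left(\sqrt{2} w^{2} \sqrt{w^{4} + 3 w^{2} + 6} + w + 4 \sqrt{2} \sqrt{w^{4} + 3 w^{2} + 6} + 1\right)}{w^{2} + 4}.

For F(w) to be correct the identity F'(w) - f(w) = 0 must hold.
Check: d/dw[\frac{2 \left(\sqrt{2} w^{2} \sqrt{w^{4} + 3 w^{2} + 6} + w + 4 \sqrt{2} \sqrt{w^{4} + 3 w^{2} + 6} + 1\right)}{w^{2} + 4}] = \frac{4 \sqrt{2} w^{7} + 38 \sqrt{2} w^{5} + 112 \sqrt{2} w^{3} - 2 w^{2} \sqrt{w^{4} + 3 w^{2} + 6} - 4 w \sqrt{w^{4} + 3 w^{2} + 6} + 96 \sqrt{2} w + 8 \sqrt{w^{4} + 3 w^{2} + 6}}{w^{4} \sqrt{w^{4} + 3 w^{2} + 6} + 8 w^{2} \sqrt{w^{4} + 3 w^{2} + 6} + 16 \sqrt{w^{4} + 3 w^{2} + 6}} = f(w).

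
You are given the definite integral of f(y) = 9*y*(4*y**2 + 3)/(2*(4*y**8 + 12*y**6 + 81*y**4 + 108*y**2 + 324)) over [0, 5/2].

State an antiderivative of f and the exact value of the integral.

Antiderivative: F(y) = -9/(4*(2*y**4 + 3*y**2 + 18)); value = 775/7352

The substitution u = 2*y**4/3 + y**2 + 6 works: f is exactly (dF/du)*(du/dy) for that inner function.
F(y) = -9/(4*(2*y**4 + 3*y**2 + 18)) is an antiderivative of f.
Check: d/dy[-9/(4*(2*y**4 + 3*y**2 + 18))] = (36*y**3 + 27*y)/(8*y**8 + 24*y**6 + 162*y**4 + 216*y**2 + 648), which equals f(y).
F(5/2) = -18/919; F(0) = -1/8.
Integral = F(5/2) - F(0) = 775/7352.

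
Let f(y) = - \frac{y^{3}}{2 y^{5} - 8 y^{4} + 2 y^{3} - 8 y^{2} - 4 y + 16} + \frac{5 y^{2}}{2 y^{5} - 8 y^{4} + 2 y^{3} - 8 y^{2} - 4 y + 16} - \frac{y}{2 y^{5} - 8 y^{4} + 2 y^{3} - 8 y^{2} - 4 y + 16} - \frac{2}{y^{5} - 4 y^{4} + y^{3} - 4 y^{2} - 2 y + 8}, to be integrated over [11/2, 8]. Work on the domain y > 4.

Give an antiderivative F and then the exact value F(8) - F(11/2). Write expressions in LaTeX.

Antiderivative: F(y) = - \frac{- 8 \log{\left(y - 4 \right)} - 15 \log{\left(y - 1 \right)} - 27 \log{\left(y + 1 \right)} + 25 \log{\left(y^{2} + 2 \right)} + 145 \sqrt{2} \operatorname{atan}{\left(\frac{\sqrt{2} y}{2} \right)}}{540}; value = - \frac{29 \sqrt{2} \operatorname{atan}{\left(4 \sqrt{2} \right)}}{108} - \frac{5 \log{\left(66 \right)}}{108} - \frac{\log{\left(\frac{13}{2} \right)}}{20} - \frac{\log{\left(\frac{9}{2} \right)}}{36} - \frac{2 \log{\left(\frac{3}{2} \right)}}{135} + \frac{2 \log{\left(4 \right)}}{135} + \frac{\log{\left(7 \right)}}{36} + \frac{\log{\left(9 \right)}}{20} + \frac{5 \log{\left(\frac{129}{4} \right)}}{108} + \frac{29 \sqrt{2} \operatorname{atan}{\left(\frac{11 \sqrt{2}}{4} \right)}}{108}

The denominator factors as 2 \left(y - 4\right) \left(y - 1\right) \left(y + 1\right) \left(y^{2} + 2\right); partial fractions split f into directly integrable pieces: - \frac{5 y + 29}{54 \left(y^{2} + 2\right)} + \frac{1}{20 \left(y + 1\right)} + \frac{1}{36 \left(y - 1\right)} + \frac{2}{135 \left(y - 4\right)}.
F(y) = - \frac{- 8 \log{\left(y - 4 \right)} - 15 \log{\left(y - 1 \right)} - 27 \log{\left(y + 1 \right)} + 25 \log{\left(y^{2} + 2 \right)} + 145 \sqrt{2} \operatorname{atan}{\left(\frac{\sqrt{2} y}{2} \right)}}{540} is an antiderivative of f.
Check: d/dy[- \frac{- 8 \log{\left(y - 4 \right)} - 15 \log{\left(y - 1 \right)} - 27 \log{\left(y + 1 \right)} + 25 \log{\left(y^{2} + 2 \right)} + 145 \sqrt{2} \operatorname{atan}{\left(\frac{\sqrt{2} y}{2} \right)}}{540}] = \frac{- y^{3} + 5 y^{2} - y - 4}{2 y^{5} - 8 y^{4} + 2 y^{3} - 8 y^{2} - 4 y + 16}, which equals f(y).
F(8) = - \frac{29 \sqrt{2} \operatorname{atan}{\left(4 \sqrt{2} \right)}}{108} - \frac{5 \log{\left(66 \right)}}{108} + \frac{2 \log{\left(4 \right)}}{135} + \frac{\log{\left(7 \right)}}{36} + \frac{\log{\left(9 \right)}}{20}; F(11/2) = - \frac{29 \sqrt{2} \operatorname{atan}{\left(\frac{11 \sqrt{2}}{4} \right)}}{108} - \frac{5 \log{\left(\frac{129}{4} \right)}}{108} + \frac{2 \log{\left(\frac{3}{2} \right)}}{135} + \frac{\log{\left(\frac{9}{2} \right)}}{36} + \frac{\log{\left(\frac{13}{2} \right)}}{20}.
Integral = F(8) - F(11/2) = - \frac{29 \sqrt{2} \operatorname{atan}{\left(4 \sqrt{2} \right)}}{108} - \frac{5 \log{\left(66 \right)}}{108} - \frac{\log{\left(\frac{13}{2} \right)}}{20} - \frac{\log{\left(\frac{9}{2} \right)}}{36} - \frac{2 \log{\left(\frac{3}{2} \right)}}{135} + \frac{2 \log{\left(4 \right)}}{135} + \frac{\log{\left(7 \right)}}{36} + \frac{\log{\left(9 \right)}}{20} + \frac{5 \log{\left(\frac{129}{4} \right)}}{108} + \frac{29 \sqrt{2} \operatorname{atan}{\left(\frac{11 \sqrt{2}}{4} \right)}}{108}.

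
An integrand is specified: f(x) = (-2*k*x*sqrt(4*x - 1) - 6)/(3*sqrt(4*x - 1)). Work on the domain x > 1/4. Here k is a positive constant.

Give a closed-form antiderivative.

An antiderivative is F(x) = -k*x**2/3 - sqrt(4*x - 1).

Any candidate F(x) must reproduce f(x) exactly when differentiated.
Check: d/dx[-k*x**2/3 - sqrt(4*x - 1)] = (-2*k*x*sqrt(4*x - 1) - 6)/(3*sqrt(4*x - 1)) = f(x).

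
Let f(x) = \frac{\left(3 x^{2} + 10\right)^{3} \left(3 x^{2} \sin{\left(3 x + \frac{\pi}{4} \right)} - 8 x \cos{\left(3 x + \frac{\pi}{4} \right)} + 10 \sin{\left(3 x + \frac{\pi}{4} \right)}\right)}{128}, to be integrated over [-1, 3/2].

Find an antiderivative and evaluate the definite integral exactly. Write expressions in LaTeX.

Recognize the product-rule pattern: f = u'v + uv' with u = - \frac{2 \left(\frac{3 x^{2}}{4} + \frac{5}{2}\right)^{4}}{3}, v = \cos{\left(3 x + \frac{\pi}{4} \right)}, so integration by parts undoes it.
F(x) = - \frac{27 x^{8} \cos{\left(3 x + \frac{\pi}{4} \right)}}{128} - \frac{45 x^{6} \cos{\left(3 x + \frac{\pi}{4} \right)}}{16} - \frac{225 x^{4} \cos{\left(3 x + \frac{\pi}{4} \right)}}{16} - \frac{125 x^{2} \cos{\left(3 x + \frac{\pi}{4} \right)}}{4} - \frac{625 \cos{\left(3 x + \frac{\pi}{4} \right)}}{24} is an antiderivative of f.
Check: d/dx[- \frac{27 x^{8} \cos{\left(3 x + \frac{\pi}{4} \right)}}{128} - \frac{45 x^{6} \cos{\left(3 x + \frac{\pi}{4} \right)}}{16} - \frac{225 x^{4} \cos{\left(3 x + \frac{\pi}{4} \right)}}{16} - \frac{125 x^{2} \cos{\left(3 x + \frac{\pi}{4} \right)}}{4} - \frac{625 \cos{\left(3 x + \frac{\pi}{4} \right)}}{24}] = \frac{81 x^{8} \sin{\left(3 x + \frac{\pi}{4} \right)}}{128} - \frac{27 x^{7} \cos{\left(3 x + \frac{\pi}{4} \right)}}{16} + \frac{135 x^{6} \sin{\left(3 x + \frac{\pi}{4} \right)}}{16} - \frac{135 x^{5} \cos{\left(3 x + \frac{\pi}{4} \right)}}{8} + \frac{675 x^{4} \sin{\left(3 x + \frac{\pi}{4} \right)}}{16} - \frac{225 x^{3} \cos{\left(3 x + \frac{\pi}{4} \right)}}{4} + \frac{375 x^{2} \sin{\left(3 x + \frac{\pi}{4} \right)}}{4} - \frac{125 x \cos{\left(3 x + \frac{\pi}{4} \right)}}{2} + \frac{625 \sin{\left(3 x + \frac{\pi}{4} \right)}}{8}, which equals f(x).
F(3/2) = - \frac{20151121 \cos{\left(\frac{\pi}{4} + \frac{9}{2} \right)}}{98304}; F(-1) = - \frac{28561 \sin{\left(\frac{\pi}{4} + 3 \right)}}{384}.
Integral = F(3/2) - F(-1) = - \frac{20151121 \cos{\left(\frac{\pi}{4} + \frac{9}{2} \right)}}{98304} + \frac{28561 \sin{\left(\frac{\pi}{4} + 3 \right)}}{384}.

Antiderivative: F(x) = - \frac{27 x^{8} \cos{\left(3 x + \frac{\pi}{4} \right)}}{128} - \frac{45 x^{6} \cos{\left(3 x + \frac{\pi}{4} \right)}}{16} - \frac{225 x^{4} \cos{\left(3 x + \frac{\pi}{4} \right)}}{16} - \frac{125 x^{2} \cos{\left(3 x + \frac{\pi}{4} \right)}}{4} - \frac{625 \cos{\left(3 x + \frac{\pi}{4} \right)}}{24}; value = - \frac{20151121 \cos{\left(\frac{\pi}{4} + \frac{9}{2} \right)}}{98304} + \frac{28561 \sin{\left(\frac{\pi}{4} + 3 \right)}}{384}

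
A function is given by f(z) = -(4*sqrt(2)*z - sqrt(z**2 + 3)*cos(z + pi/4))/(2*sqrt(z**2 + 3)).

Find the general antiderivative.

F(z) = -2*sqrt(2*z**2 + 6) + sin(z + pi/4)/2 + C

A first test for any F(z): its z-derivative must equal f(z) identically.
Check: d/dz[-2*sqrt(2*z**2 + 6) + sin(z + pi/4)/2] = (-4*sqrt(2)*z + sqrt(z**2 + 3)*cos(z + pi/4))/(2*sqrt(z**2 + 3)), which equals f(z).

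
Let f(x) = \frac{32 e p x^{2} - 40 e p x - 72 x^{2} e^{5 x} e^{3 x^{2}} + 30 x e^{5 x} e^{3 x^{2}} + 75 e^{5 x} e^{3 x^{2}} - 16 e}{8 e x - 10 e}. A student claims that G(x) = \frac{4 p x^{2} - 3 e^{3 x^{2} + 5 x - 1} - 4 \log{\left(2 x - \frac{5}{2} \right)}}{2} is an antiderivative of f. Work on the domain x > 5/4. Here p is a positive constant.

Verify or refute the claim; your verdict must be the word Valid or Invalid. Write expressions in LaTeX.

d/dx[G] = \frac{32 p x^{2} - 40 p x - \frac{72 x^{2} e^{5 x} e^{3 x^{2}}}{e} + \frac{30 x e^{5 x} e^{3 x^{2}}}{e} + \frac{75 e^{5 x} e^{3 x^{2}}}{e} - 16}{8 x - 10}
This equals f(x) exactly, so the claim holds.

Valid: G'(x) = f(x).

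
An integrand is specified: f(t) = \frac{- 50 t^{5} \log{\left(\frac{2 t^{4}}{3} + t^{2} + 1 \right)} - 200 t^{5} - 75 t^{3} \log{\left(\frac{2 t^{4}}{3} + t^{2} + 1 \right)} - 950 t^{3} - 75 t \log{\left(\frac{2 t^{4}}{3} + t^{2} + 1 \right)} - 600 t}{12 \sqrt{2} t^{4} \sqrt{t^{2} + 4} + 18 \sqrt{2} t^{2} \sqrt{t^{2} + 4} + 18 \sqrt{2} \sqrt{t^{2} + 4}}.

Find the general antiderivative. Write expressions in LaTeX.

F(t) = - \frac{25 \sqrt{\frac{t^{2}}{2} + 2} \log{\left(\frac{2 t^{4}}{3} + t^{2} + 1 \right)}}{6} + C

f has the shape u'v + uv' for u = - \frac{25 \sqrt{\frac{t^{2}}{2} + 2}}{6} and v = \log{\left(\frac{2 t^{4}}{3} + t^{2} + 1 \right)} — it is the derivative of the product u*v.
Check: d/dt[- \frac{25 \sqrt{\frac{t^{2}}{2} + 2} \log{\left(\frac{2 t^{4}}{3} + t^{2} + 1 \right)}}{6}] = \frac{- 50 t^{5} \log{\left(\frac{2 t^{4}}{3} + t^{2} + 1 \right)} - 200 t^{5} - 75 t^{3} \log{\left(\frac{2 t^{4}}{3} + t^{2} + 1 \right)} - 950 t^{3} - 75 t \log{\left(\frac{2 t^{4}}{3} + t^{2} + 1 \right)} - 600 t}{12 \sqrt{2} t^{4} \sqrt{t^{2} + 4} + 18 \sqrt{2} t^{2} \sqrt{t^{2} + 4} + 18 \sqrt{2} \sqrt{t^{2} + 4}} = f(t).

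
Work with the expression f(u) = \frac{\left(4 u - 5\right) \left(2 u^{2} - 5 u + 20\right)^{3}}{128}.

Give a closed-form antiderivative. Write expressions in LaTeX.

f matches the chain-rule pattern g'(h)*h' with inner function h(u) = - \frac{u^{2}}{2} + \frac{5 u}{4} - 5; substituting w = h(u) collapses the integral.
Check: d/du[\frac{u^{8}}{32} - \frac{5 u^{7}}{16} + \frac{155 u^{6}}{64} - \frac{725 u^{5}}{64} + \frac{22225 u^{4}}{512} - \frac{3625 u^{3}}{32} + \frac{3875 u^{2}}{16} - \frac{625 u}{2}] = \frac{u^{7}}{4} - \frac{35 u^{6}}{16} + \frac{465 u^{5}}{32} - \frac{3625 u^{4}}{64} + \frac{22225 u^{3}}{128} - \frac{10875 u^{2}}{32} + \frac{3875 u}{8} - \frac{625}{2}, which equals f(u).

An antiderivative is F(u) = \frac{u^{8}}{32} - \frac{5 u^{7}}{16} + \frac{155 u^{6}}{64} - \frac{725 u^{5}}{64} + \frac{22225 u^{4}}{512} - \frac{3625 u^{3}}{32} + \frac{3875 u^{2}}{16} - \frac{625 u}{2}.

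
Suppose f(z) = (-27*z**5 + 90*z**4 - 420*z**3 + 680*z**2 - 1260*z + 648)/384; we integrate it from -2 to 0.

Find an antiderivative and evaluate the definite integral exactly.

Antiderivative: F(z) = -3*z**6/256 + 3*z**5/64 - 35*z**4/128 + 85*z**3/144 - 105*z**2/64 + 27*z/16; value = 3065/144

The substitution u = z**2/4 - z/3 + 3/2 works: f is exactly (dF/du)*(du/dz) for that inner function.
F(z) = -3*z**6/256 + 3*z**5/64 - 35*z**4/128 + 85*z**3/144 - 105*z**2/64 + 27*z/16 is an antiderivative of f.
Check: d/dz[-3*z**6/256 + 3*z**5/64 - 35*z**4/128 + 85*z**3/144 - 105*z**2/64 + 27*z/16] = -9*z**5/128 + 15*z**4/64 - 35*z**3/32 + 85*z**2/48 - 105*z/32 + 27/16, which equals f(z).
F(0) = 0; F(-2) = -3065/144.
Integral = F(0) - F(-2) = 3065/144.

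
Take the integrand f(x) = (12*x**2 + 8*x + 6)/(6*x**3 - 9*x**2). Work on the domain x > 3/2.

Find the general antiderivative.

The denominator factors as 3*x**2*(2*x - 3); partial fractions split f into directly integrable pieces: 20/(3*(2*x - 3)) - 4/(3*x) - 2/(3*x**2).
Check: d/dx[-4*log(x)/3 + 10*log(x - 3/2)/3 + 2/(3*x)] = (12*x**2 + 8*x + 6)/(6*x**3 - 9*x**2) = f(x).

F(x) = -4*log(x)/3 + 10*log(x - 3/2)/3 + 2/(3*x) + C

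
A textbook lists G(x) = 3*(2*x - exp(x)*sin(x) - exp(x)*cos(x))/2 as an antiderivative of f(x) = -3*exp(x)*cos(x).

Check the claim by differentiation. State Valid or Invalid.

Invalid: d/dx[G] - f = 3, which is not 0.

d/dx[G] = -3*exp(x)*cos(x) + 3
d/dx[G] - f(x) = 3 != 0.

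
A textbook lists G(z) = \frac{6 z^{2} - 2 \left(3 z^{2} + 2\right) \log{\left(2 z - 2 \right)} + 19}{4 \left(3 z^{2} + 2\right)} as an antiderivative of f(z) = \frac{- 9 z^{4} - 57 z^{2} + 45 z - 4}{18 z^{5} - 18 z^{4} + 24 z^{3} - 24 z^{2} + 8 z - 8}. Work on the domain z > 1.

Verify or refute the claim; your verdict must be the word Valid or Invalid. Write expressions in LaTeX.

Valid. The derivative of G reproduces f.

d/dz[G] = \frac{- 9 z^{4} - 57 z^{2} + 45 z - 4}{18 z^{5} - 18 z^{4} + 24 z^{3} - 24 z^{2} + 8 z - 8}
This equals f(z) exactly, so the claim holds.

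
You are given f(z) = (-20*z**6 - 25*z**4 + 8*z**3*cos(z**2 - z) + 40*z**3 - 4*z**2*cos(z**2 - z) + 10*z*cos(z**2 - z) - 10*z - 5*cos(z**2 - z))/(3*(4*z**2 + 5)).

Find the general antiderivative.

Check any antiderivative F(z) by computing F'(z) and comparing it with f(z).
Check: d/dz[(-2*z**5 + 10*z**2 - 15*log(4*z**2 + 5) + 2*sin(z**2 - z) - 15)/6] = (-20*z**6 - 25*z**4 + 8*z**3*cos(z**2 - z) + 40*z**3 - 4*z**2*cos(z**2 - z) + 10*z*cos(z**2 - z) - 10*z - 5*cos(z**2 - z))/(12*z**2 + 15), which equals f(z).

F(z) = (-2*z**5 + 10*z**2 - 15*log(4*z**2 + 5) + 2*sin(z**2 - z) - 15)/6 + C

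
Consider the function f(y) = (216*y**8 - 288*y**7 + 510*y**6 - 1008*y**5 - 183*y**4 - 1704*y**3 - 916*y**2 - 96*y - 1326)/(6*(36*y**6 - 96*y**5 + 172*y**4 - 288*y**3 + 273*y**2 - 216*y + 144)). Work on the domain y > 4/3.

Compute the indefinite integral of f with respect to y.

F(y) = -y**5/(6*y**2 + 9) + 3*y**4/(6*y - 8) - 2*y**2/(6*y**2 + 9) - 2*y/(6*y**2 + 9) + 3*y/(3*y - 4) + 3/(3*y - 4) + C

Recognize the product-rule pattern: f = u'v + uv' with u = -2*y/(3*(2*y**2 + 3)) + 3/(3*y - 4), v = y**4/2 + y + 1, so integration by parts undoes it.
Check: d/dy[-y**5/(6*y**2 + 9) + 3*y**4/(6*y - 8) - 2*y**2/(6*y**2 + 9) - 2*y/(6*y**2 + 9) + 3*y/(3*y - 4) + 3/(3*y - 4)] = (216*y**8 - 288*y**7 + 510*y**6 - 1008*y**5 - 183*y**4 - 1704*y**3 - 916*y**2 - 96*y - 1326)/(216*y**6 - 576*y**5 + 1032*y**4 - 1728*y**3 + 1638*y**2 - 1296*y + 864), which equals f(y).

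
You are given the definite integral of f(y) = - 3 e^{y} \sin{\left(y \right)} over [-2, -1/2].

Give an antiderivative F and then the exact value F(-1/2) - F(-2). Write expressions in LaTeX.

Antiderivative: F(y) = - \frac{3 e^{y} \sin{\left(y \right)}}{2} + \frac{3 e^{y} \cos{\left(y \right)}}{2}; value = - \frac{3 \sin{\left(2 \right)}}{2 e^{2}} - \frac{3 \cos{\left(2 \right)}}{2 e^{2}} + \frac{3 \sin{\left(\frac{1}{2} \right)}}{2 e^{\frac{1}{2}}} + \frac{3 \cos{\left(\frac{1}{2} \right)}}{2 e^{\frac{1}{2}}}

Whatever form F(y) takes, F'(y) = f(y) is non-negotiable.
F(y) = - \frac{3 e^{y} \sin{\left(y \right)}}{2} + \frac{3 e^{y} \cos{\left(y \right)}}{2} is an antiderivative of f.
Check: d/dy[- \frac{3 e^{y} \sin{\left(y \right)}}{2} + \frac{3 e^{y} \cos{\left(y \right)}}{2}] = - 3 e^{y} \sin{\left(y \right)} = f(y).
F(-1/2) = \frac{3 \sin{\left(\frac{1}{2} \right)}}{2 e^{\frac{1}{2}}} + \frac{3 \cos{\left(\frac{1}{2} \right)}}{2 e^{\frac{1}{2}}}; F(-2) = \frac{3 \cos{\left(2 \right)}}{2 e^{2}} + \frac{3 \sin{\left(2 \right)}}{2 e^{2}}.
Integral = F(-1/2) - F(-2) = - \frac{3 \sin{\left(2 \right)}}{2 e^{2}} - \frac{3 \cos{\left(2 \right)}}{2 e^{2}} + \frac{3 \sin{\left(\frac{1}{2} \right)}}{2 e^{\frac{1}{2}}} + \frac{3 \cos{\left(\frac{1}{2} \right)}}{2 e^{\frac{1}{2}}}.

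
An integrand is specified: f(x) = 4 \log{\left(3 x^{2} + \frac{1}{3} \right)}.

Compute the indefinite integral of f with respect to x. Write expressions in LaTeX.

F(x) = \frac{4 \left(3 x \log{\left(3 x^{2} + \frac{1}{3} \right)} - 6 x + 2 \operatorname{atan}{\left(3 x \right)}\right)}{3} + C

For F(x) to be correct the identity F'(x) - f(x) = 0 must hold.
Check: d/dx[\frac{4 \left(3 x \log{\left(3 x^{2} + \frac{1}{3} \right)} - 6 x + 2 \operatorname{atan}{\left(3 x \right)}\right)}{3}] = 4 \log{\left(3 x^{2} + \frac{1}{3} \right)} = f(x).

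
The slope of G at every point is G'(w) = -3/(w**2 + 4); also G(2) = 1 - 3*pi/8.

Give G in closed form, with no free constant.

Any candidate G(w) must reproduce the stated G'(w) exactly.
A general antiderivative is -3*atan(w/2)/2 + C.
The condition gives C = 1 - 3*pi/8 - (-3*pi/8) = 1.
So G(w) = -(3*atan(w/2) - 2)/2.
Check: d/dw[-(3*atan(w/2) - 2)/2] = -3/(w**2 + 4) = G'(w).

G(w) = -(3*atan(w/2) - 2)/2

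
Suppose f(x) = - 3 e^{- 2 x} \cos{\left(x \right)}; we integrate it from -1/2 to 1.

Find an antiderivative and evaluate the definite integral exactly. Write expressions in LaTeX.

Antiderivative: F(x) = \frac{\left(- 3 \sin{\left(x \right)} + 6 \cos{\left(x \right)}\right) e^{- 2 x}}{5}; value = - \frac{6 e \cos{\left(\frac{1}{2} \right)}}{5} - \frac{3 e \sin{\left(\frac{1}{2} \right)}}{5} - \frac{3 \sin{\left(1 \right)}}{5 e^{2}} + \frac{6 \cos{\left(1 \right)}}{5 e^{2}}

For F(x) to be correct the identity F'(x) - f(x) = 0 must hold.
F(x) = \frac{\left(- 3 \sin{\left(x \right)} + 6 \cos{\left(x \right)}\right) e^{- 2 x}}{5} is an antiderivative of f.
Check: d/dx[\frac{\left(- 3 \sin{\left(x \right)} + 6 \cos{\left(x \right)}\right) e^{- 2 x}}{5}] = - 3 e^{- 2 x} \cos{\left(x \right)} = f(x).
F(1) = - \frac{3 \sin{\left(1 \right)}}{5 e^{2}} + \frac{6 \cos{\left(1 \right)}}{5 e^{2}}; F(-1/2) = \frac{3 e \sin{\left(\frac{1}{2} \right)}}{5} + \frac{6 e \cos{\left(\frac{1}{2} \right)}}{5}.
Integral = F(1) - F(-1/2) = - \frac{6 e \cos{\left(\frac{1}{2} \right)}}{5} - \frac{3 e \sin{\left(\frac{1}{2} \right)}}{5} - \frac{3 \sin{\left(1 \right)}}{5 e^{2}} + \frac{6 \cos{\left(1 \right)}}{5 e^{2}}.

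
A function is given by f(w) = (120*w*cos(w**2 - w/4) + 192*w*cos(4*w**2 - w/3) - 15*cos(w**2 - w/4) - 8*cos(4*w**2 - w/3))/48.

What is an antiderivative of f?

For F(w) to be correct the identity F'(w) - f(w) = 0 must hold.
Check: d/dw[5*sin(w**2 - w/4)/4 + sin(4*w**2 - w/3)/2] = 5*w*cos(w**2 - w/4)/2 + 4*w*cos(4*w**2 - w/3) - 5*cos(w**2 - w/4)/16 - cos(4*w**2 - w/3)/6, which equals f(w).

An antiderivative is F(w) = 5*sin(w**2 - w/4)/4 + sin(4*w**2 - w/3)/2.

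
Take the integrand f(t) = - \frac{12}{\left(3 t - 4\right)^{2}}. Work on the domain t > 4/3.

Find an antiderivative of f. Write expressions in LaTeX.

Recover f(t) by differentiating a candidate F(t); any mismatch rules it out.
Check: d/dt[\frac{4}{3 t - 4}] = - \frac{12}{9 t^{2} - 24 t + 16}, which equals f(t).

An antiderivative is F(t) = \frac{4}{3 t - 4}.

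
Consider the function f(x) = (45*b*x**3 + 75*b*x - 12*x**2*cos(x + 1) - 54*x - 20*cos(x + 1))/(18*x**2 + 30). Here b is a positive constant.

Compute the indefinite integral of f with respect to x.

Differentiate the proposed F(x) back; it has to land on f(x) exactly.
Check: d/dx[(15*b*x**2 - 18*log(3*x**2 + 5) - 8*sin(x + 1))/12] = (45*b*x**3 + 75*b*x - 12*x**2*cos(x + 1) - 54*x - 20*cos(x + 1))/(18*x**2 + 30) = f(x).

F(x) = (15*b*x**2 - 18*log(3*x**2 + 5) - 8*sin(x + 1))/12 + C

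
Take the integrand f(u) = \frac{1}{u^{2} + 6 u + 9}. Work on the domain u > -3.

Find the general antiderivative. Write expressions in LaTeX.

Differentiate the proposed F(u) back; it has to land on f(u) exactly.
Check: d/du[- \frac{1}{u + 3}] = \frac{1}{u^{2} + 6 u + 9} = f(u).

F(u) = - \frac{1}{u + 3} + C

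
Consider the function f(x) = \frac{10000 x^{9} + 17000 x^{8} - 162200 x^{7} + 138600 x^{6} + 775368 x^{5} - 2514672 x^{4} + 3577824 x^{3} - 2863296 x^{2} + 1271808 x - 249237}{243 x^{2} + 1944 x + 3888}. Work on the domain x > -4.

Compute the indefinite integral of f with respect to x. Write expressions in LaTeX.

F(x) = \frac{1250 x^{9} - 4000 x^{8} - 5700 x^{7} + 59640 x^{6} - 163998 x^{5} + 255096 x^{4} - 251856 x^{3} + 158976 x^{2} - 59616 x + 10773}{243 x + 972} + C

A first test for any F(x): its x-derivative must equal f(x) identically.
Check: d/dx[\frac{1250 x^{9} - 4000 x^{8} - 5700 x^{7} + 59640 x^{6} - 163998 x^{5} + 255096 x^{4} - 251856 x^{3} + 158976 x^{2} - 59616 x + 10773}{243 x + 972}] = \frac{10000 x^{9} + 17000 x^{8} - 162200 x^{7} + 138600 x^{6} + 775368 x^{5} - 2514672 x^{4} + 3577824 x^{3} - 2863296 x^{2} + 1271808 x - 249237}{243 x^{2} + 1944 x + 3888} = f(x).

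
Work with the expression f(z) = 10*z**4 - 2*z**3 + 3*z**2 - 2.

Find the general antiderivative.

F(z) = 2*z**5 - z**4/2 + z**3 - 2*z + C

Integrate term by term and add the pieces.
Check: d/dz[2*z**5 - z**4/2 + z**3 - 2*z] = 10*z**4 - 2*z**3 + 3*z**2 - 2 = f(z).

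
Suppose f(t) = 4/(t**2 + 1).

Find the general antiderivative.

Any candidate F(t) must reproduce f(t) exactly when differentiated.
Check: d/dt[4*atan(t)] = 4/(t**2 + 1) = f(t).

F(t) = 4*atan(t) + C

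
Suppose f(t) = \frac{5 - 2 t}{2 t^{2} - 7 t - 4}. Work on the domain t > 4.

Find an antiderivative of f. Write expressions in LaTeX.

Factor the denominator (\left(t - 4\right) \left(2 t + 1\right)) and decompose: f = - \frac{4}{3 \left(2 t + 1\right)} - \frac{1}{3 \left(t - 4\right)}; each piece integrates to a log, atan, or power term.
Check: d/dt[- \frac{\log{\left(t - 4 \right)} + 2 \log{\left(t + \frac{1}{2} \right)}}{3}] = \frac{5 - 2 t}{2 t^{2} - 7 t - 4} = f(t).

An antiderivative is F(t) = - \frac{\log{\left(t - 4 \right)} + 2 \log{\left(t + \frac{1}{2} \right)}}{3}.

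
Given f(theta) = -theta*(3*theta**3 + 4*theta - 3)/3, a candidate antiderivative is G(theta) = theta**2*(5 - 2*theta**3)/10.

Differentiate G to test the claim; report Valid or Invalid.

d/dtheta[G] = -theta**4 + theta
d/dtheta[G] - f(theta) = 4*theta**2/3 != 0.

Invalid: d/dtheta[G] - f = 4*theta**2/3, which is not 0.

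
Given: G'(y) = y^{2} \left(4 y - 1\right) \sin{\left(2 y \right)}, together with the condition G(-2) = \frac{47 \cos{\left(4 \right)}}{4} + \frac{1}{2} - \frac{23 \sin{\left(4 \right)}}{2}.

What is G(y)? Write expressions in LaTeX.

For G(y) to be correct, d/dy[G] must agree with the stated G'(y) identically.
A general antiderivative is - 2 y^{3} \cos{\left(2 y \right)} + 3 y^{2} \sin{\left(2 y \right)} + \frac{y^{2} \cos{\left(2 y \right)}}{2} - \frac{y \sin{\left(2 y \right)}}{2} + 3 y \cos{\left(2 y \right)} - \frac{3 \sin{\left(2 y \right)}}{2} - \frac{\cos{\left(2 y \right)}}{4} + C.
The condition gives C = \frac{47 \cos{\left(4 \right)}}{4} + \frac{1}{2} - \frac{23 \sin{\left(4 \right)}}{2} - (\frac{47 \cos{\left(4 \right)}}{4} - \frac{23 \sin{\left(4 \right)}}{2}) = \frac{1}{2}.
So G(y) = - \frac{8 y^{3} \cos{\left(2 y \right)} - 12 y^{2} \sin{\left(2 y \right)} - 2 y^{2} \cos{\left(2 y \right)} + 2 y \sin{\left(2 y \right)} - 12 y \cos{\left(2 y \right)} + 6 \sin{\left(2 y \right)} + \cos{\left(2 y \right)} - 2}{4}.
Check: d/dy[- \frac{8 y^{3} \cos{\left(2 y \right)} - 12 y^{2} \sin{\left(2 y \right)} - 2 y^{2} \cos{\left(2 y \right)} + 2 y \sin{\left(2 y \right)} - 12 y \cos{\left(2 y \right)} + 6 \sin{\left(2 y \right)} + \cos{\left(2 y \right)} - 2}{4}] = 4 y^{3} \sin{\left(2 y \right)} - y^{2} \sin{\left(2 y \right)}, which equals G'(y).

G(y) = - \frac{8 y^{3} \cos{\left(2 y \right)} - 12 y^{2} \sin{\left(2 y \right)} - 2 y^{2} \cos{\left(2 y \right)} + 2 y \sin{\left(2 y \right)} - 12 y \cos{\left(2 y \right)} + 6 \sin{\left(2 y \right)} + \cos{\left(2 y \right)} - 2}{4}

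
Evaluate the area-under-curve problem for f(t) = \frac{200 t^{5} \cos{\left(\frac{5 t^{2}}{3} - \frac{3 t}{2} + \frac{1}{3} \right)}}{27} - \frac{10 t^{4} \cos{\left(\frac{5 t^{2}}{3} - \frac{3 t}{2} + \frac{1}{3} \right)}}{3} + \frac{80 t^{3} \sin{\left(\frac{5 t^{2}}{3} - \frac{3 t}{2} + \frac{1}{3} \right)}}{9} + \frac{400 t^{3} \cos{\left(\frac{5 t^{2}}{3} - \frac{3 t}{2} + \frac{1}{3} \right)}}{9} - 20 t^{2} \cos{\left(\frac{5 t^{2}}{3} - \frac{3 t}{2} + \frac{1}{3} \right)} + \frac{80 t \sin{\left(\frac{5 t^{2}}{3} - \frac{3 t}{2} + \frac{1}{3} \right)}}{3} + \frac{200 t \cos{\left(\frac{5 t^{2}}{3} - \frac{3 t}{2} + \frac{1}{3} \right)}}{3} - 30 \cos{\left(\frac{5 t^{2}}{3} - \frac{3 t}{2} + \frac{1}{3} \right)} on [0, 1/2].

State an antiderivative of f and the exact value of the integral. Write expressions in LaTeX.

f has the shape u'v + uv' for u = \frac{20 \left(- t^{2} - 3\right)^{2}}{9} and v = \sin{\left(\frac{5 t^{2}}{3} - \frac{3 t}{2} + \frac{1}{3} \right)} — it is the derivative of the product u*v.
F(t) = \frac{20 \left(t^{2} + 3\right)^{2} \sin{\left(\frac{5 t^{2}}{3} - \frac{3 t}{2} + \frac{1}{3} \right)}}{9} is an antiderivative of f.
Check: d/dt[\frac{20 \left(t^{2} + 3\right)^{2} \sin{\left(\frac{5 t^{2}}{3} - \frac{3 t}{2} + \frac{1}{3} \right)}}{9}] = \frac{200 t^{5} \cos{\left(\frac{5 t^{2}}{3} - \frac{3 t}{2} + \frac{1}{3} \right)}}{27} - \frac{10 t^{4} \cos{\left(\frac{5 t^{2}}{3} - \frac{3 t}{2} + \frac{1}{3} \right)}}{3} + \frac{80 t^{3} \sin{\left(\frac{5 t^{2}}{3} - \frac{3 t}{2} + \frac{1}{3} \right)}}{9} + \frac{400 t^{3} \cos{\left(\frac{5 t^{2}}{3} - \frac{3 t}{2} + \frac{1}{3} \right)}}{9} - 20 t^{2} \cos{\left(\frac{5 t^{2}}{3} - \frac{3 t}{2} + \frac{1}{3} \right)} + \frac{80 t \sin{\left(\frac{5 t^{2}}{3} - \frac{3 t}{2} + \frac{1}{3} \right)}}{3} + \frac{200 t \cos{\left(\frac{5 t^{2}}{3} - \frac{3 t}{2} + \frac{1}{3} \right)}}{3} - 30 \cos{\left(\frac{5 t^{2}}{3} - \frac{3 t}{2} + \frac{1}{3} \right)} = f(t).
F(1/2) = 0; F(0) = 20 \sin{\left(\frac{1}{3} \right)}.
Integral = F(1/2) - F(0) = - 20 \sin{\left(\frac{1}{3} \right)}.

Antiderivative: F(t) = \frac{20 \left(t^{2} + 3\right)^{2} \sin{\left(\frac{5 t^{2}}{3} - \frac{3 t}{2} + \frac{1}{3} \right)}}{9}; value = - 20 \sin{\left(\frac{1}{3} \right)}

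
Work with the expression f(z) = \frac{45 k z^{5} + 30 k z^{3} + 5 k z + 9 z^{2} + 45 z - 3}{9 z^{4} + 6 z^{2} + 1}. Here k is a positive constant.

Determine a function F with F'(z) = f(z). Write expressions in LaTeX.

An antiderivative is F(z) = \frac{5 k z^{2} \left(3 z^{2} + 1\right) - 6 z - 15}{2 \left(3 z^{2} + 1\right)}.

Any candidate F(z) must reproduce f(z) exactly when differentiated.
Check: d/dz[\frac{5 k z^{2} \left(3 z^{2} + 1\right) - 6 z - 15}{2 \left(3 z^{2} + 1\right)}] = \frac{45 k z^{5} + 30 k z^{3} + 5 k z + 9 z^{2} + 45 z - 3}{9 z^{4} + 6 z^{2} + 1} = f(z).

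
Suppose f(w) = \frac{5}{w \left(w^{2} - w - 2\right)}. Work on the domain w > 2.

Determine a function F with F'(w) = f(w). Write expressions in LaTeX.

The denominator factors as w \left(w - 2\right) \left(w + 1\right); partial fractions split f into directly integrable pieces: \frac{5}{3 \left(w + 1\right)} + \frac{5}{6 \left(w - 2\right)} - \frac{5}{2 w}.
Check: d/dw[- \frac{5 \log{\left(w \right)}}{2} + \frac{5 \log{\left(w - 2 \right)}}{6} + \frac{5 \log{\left(w + 1 \right)}}{3}] = \frac{5}{w^{3} - w^{2} - 2 w}, which equals f(w).

An antiderivative is F(w) = - \frac{5 \log{\left(w \right)}}{2} + \frac{5 \log{\left(w - 2 \right)}}{6} + \frac{5 \log{\left(w + 1 \right)}}{3}.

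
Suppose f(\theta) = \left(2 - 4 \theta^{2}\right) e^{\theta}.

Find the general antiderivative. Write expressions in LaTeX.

F(\theta) = - 4 \theta^{2} e^{\theta} + 8 \theta e^{\theta} - 6 e^{\theta} + C

f has the shape u'v + uv' for u = - 4 \theta^{2} + 8 \theta - 6 and v = e^{\theta} — it is the derivative of the product u*v.
Check: d/d\theta[- 4 \theta^{2} e^{\theta} + 8 \theta e^{\theta} - 6 e^{\theta}] = - 4 \theta^{2} e^{\theta} + 2 e^{\theta}, which equals f(\theta).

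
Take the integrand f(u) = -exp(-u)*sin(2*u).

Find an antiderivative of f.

Since d/du undoes antidifferentiation here, F'(u) = f(u) is required of F(u).
Check: d/du[(sin(2*u) + 2*cos(2*u))*exp(-u)/5] = -exp(-u)*sin(2*u) = f(u).

An antiderivative is F(u) = (sin(2*u) + 2*cos(2*u))*exp(-u)/5.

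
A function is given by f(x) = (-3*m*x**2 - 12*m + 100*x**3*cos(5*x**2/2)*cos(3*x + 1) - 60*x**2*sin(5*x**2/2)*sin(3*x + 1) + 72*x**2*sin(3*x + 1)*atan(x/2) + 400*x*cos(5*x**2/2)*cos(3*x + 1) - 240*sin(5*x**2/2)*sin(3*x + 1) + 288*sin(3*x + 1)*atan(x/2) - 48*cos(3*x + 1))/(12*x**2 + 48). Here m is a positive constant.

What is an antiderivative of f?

An antiderivative is F(x) = -(3*m*x - 20*sin(5*x**2/2)*cos(3*x + 1) + 24*cos(3*x + 1)*atan(x/2))/12.

Check any antiderivative F(x) by computing F'(x) and comparing it with f(x).
Check: d/dx[-(3*m*x - 20*sin(5*x**2/2)*cos(3*x + 1) + 24*cos(3*x + 1)*atan(x/2))/12] = (-3*m*x**2 - 12*m + 100*x**3*cos(5*x**2/2)*cos(3*x + 1) - 60*x**2*sin(5*x**2/2)*sin(3*x + 1) + 72*x**2*sin(3*x + 1)*atan(x/2) + 400*x*cos(5*x**2/2)*cos(3*x + 1) - 240*sin(5*x**2/2)*sin(3*x + 1) + 288*sin(3*x + 1)*atan(x/2) - 48*cos(3*x + 1))/(12*x**2 + 48) = f(x).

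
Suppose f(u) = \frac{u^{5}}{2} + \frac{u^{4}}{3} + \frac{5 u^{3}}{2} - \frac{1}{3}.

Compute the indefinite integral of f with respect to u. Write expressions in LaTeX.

F(u) = \frac{u \left(10 u^{5} + 8 u^{4} + 75 u^{3} - 40\right)}{120} + C

Integrate term by term and add the pieces.
Check: d/du[\frac{u \left(10 u^{5} + 8 u^{4} + 75 u^{3} - 40\right)}{120}] = \frac{u^{5}}{2} + \frac{u^{4}}{3} + \frac{5 u^{3}}{2} - \frac{1}{3} = f(u).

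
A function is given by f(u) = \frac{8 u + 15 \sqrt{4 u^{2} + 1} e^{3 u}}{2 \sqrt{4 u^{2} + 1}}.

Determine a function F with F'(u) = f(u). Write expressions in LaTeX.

An antiderivative is F(u) = \frac{2 \sqrt{4 u^{2} + 1} + 5 e^{3 u}}{2}.

Since d/du undoes antidifferentiation here, F'(u) = f(u) is required of F(u).
Check: d/du[\frac{2 \sqrt{4 u^{2} + 1} + 5 e^{3 u}}{2}] = \frac{8 u + 15 \sqrt{4 u^{2} + 1} e^{3 u}}{2 \sqrt{4 u^{2} + 1}} = f(u).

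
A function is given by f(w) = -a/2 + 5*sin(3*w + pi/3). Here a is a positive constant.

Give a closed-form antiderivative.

An antiderivative is F(w) = -a*w/2 - 5*cos(3*w + pi/3)/3.

An antiderivative F(w) passes only if d/dw[F] lands on f(w) exactly.
Check: d/dw[-a*w/2 - 5*cos(3*w + pi/3)/3] = -a/2 + 5*sin(3*w + pi/3) = f(w).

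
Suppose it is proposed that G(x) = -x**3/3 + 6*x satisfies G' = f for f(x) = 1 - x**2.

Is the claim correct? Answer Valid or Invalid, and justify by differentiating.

d/dx[G] = 6 - x**2
d/dx[G] - f(x) = 5 != 0.

Invalid: d/dx[G] - f = 5, which is not 0.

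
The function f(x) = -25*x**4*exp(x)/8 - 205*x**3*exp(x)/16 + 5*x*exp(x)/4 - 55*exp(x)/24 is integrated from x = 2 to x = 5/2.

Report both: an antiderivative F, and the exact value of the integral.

Recognize the product-rule pattern: f = u'v + uv' with u = -25*x**4/8 - 5*x**3/16 + 15*x**2/16 - 5*x/8 - 5/3, v = exp(x), so integration by parts undoes it.
F(x) = -5*(30*x**4 + 3*x**3 - 9*x**2 + 6*x + 16)*exp(x)/48 is an antiderivative of f.
Check: d/dx[-5*(30*x**4 + 3*x**3 - 9*x**2 + 6*x + 16)*exp(x)/48] = -25*x**4*exp(x)/8 - 205*x**3*exp(x)/16 + 5*x*exp(x)/4 - 55*exp(x)/24 = f(x).
F(5/2) = -11935*exp(5/2)/96; F(2) = -155*exp(2)/3.
Integral = F(5/2) - F(2) = -11935*exp(5/2)/96 + 155*exp(2)/3.

Antiderivative: F(x) = -5*(30*x**4 + 3*x**3 - 9*x**2 + 6*x + 16)*exp(x)/48; value = -11935*exp(5/2)/96 + 155*exp(2)/3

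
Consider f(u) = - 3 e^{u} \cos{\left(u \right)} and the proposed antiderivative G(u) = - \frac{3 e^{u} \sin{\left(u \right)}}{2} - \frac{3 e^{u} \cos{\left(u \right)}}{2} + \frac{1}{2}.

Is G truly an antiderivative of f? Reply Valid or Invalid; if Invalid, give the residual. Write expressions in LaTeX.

d/du[G] = - 3 e^{u} \cos{\left(u \right)}
This equals f(u) exactly, so the claim holds.

Valid - the claim checks out under differentiation.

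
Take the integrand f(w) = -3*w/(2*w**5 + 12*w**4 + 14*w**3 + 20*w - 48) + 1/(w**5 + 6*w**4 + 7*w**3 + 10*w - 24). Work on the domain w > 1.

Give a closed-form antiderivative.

The denominator factors as 2*(w - 1)*(w + 3)*(w + 4)*(w**2 + 2); partial fractions split f into directly integrable pieces: (w - 1)/(18*(w**2 + 2)) + 7/(90*(w + 4)) - 1/(8*(w + 3)) - 1/(120*(w - 1)).
Check: d/dw[-log(w - 1)/120 - log(w + 3)/8 + 7*log(w + 4)/90 + log(w**2 + 2)/36 - sqrt(2)*atan(sqrt(2)*w/2)/36] = (2 - 3*w)/(2*w**5 + 12*w**4 + 14*w**3 + 20*w - 48), which equals f(w).

An antiderivative is F(w) = -log(w - 1)/120 - log(w + 3)/8 + 7*log(w + 4)/90 + log(w**2 + 2)/36 - sqrt(2)*atan(sqrt(2)*w/2)/36.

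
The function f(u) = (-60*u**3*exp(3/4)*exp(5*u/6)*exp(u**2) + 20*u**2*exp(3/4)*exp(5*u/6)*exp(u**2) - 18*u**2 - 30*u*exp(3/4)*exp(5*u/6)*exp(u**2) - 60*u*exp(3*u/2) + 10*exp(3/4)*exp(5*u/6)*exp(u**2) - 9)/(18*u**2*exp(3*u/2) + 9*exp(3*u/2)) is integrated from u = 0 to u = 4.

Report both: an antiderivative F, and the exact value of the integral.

Antiderivative: F(u) = (-5*exp(3*u/2)*exp(u**2 - 2*u/3 + 3/4) - 5*exp(3*u/2)*log(4*u**2 + 2) + 2)*exp(-3*u/2)/3; value = -5*exp(169/12)/3 - 5*log(66)/3 - 2/3 + 2*exp(-6)/3 + 5*log(2)/3 + 5*exp(3/4)/3

Check any antiderivative F(u) by computing F'(u) and comparing it with f(u).
F(u) = (-5*exp(3*u/2)*exp(u**2 - 2*u/3 + 3/4) - 5*exp(3*u/2)*log(4*u**2 + 2) + 2)*exp(-3*u/2)/3 is an antiderivative of f.
Check: d/du[(-5*exp(3*u/2)*exp(u**2 - 2*u/3 + 3/4) - 5*exp(3*u/2)*log(4*u**2 + 2) + 2)*exp(-3*u/2)/3] = (-60*u**3*exp(3/4)*exp(5*u/6)*exp(u**2) + 20*u**2*exp(3/4)*exp(5*u/6)*exp(u**2) - 18*u**2 - 30*u*exp(3/4)*exp(5*u/6)*exp(u**2) - 60*u*exp(3*u/2) + 10*exp(3/4)*exp(5*u/6)*exp(u**2) - 9)/(18*u**2*exp(3*u/2) + 9*exp(3*u/2)) = f(u).
F(4) = -5*exp(169/12)/3 - 5*log(66)/3 + 2*exp(-6)/3; F(0) = -5*exp(3/4)/3 - 5*log(2)/3 + 2/3.
Integral = F(4) - F(0) = -5*exp(169/12)/3 - 5*log(66)/3 - 2/3 + 2*exp(-6)/3 + 5*log(2)/3 + 5*exp(3/4)/3.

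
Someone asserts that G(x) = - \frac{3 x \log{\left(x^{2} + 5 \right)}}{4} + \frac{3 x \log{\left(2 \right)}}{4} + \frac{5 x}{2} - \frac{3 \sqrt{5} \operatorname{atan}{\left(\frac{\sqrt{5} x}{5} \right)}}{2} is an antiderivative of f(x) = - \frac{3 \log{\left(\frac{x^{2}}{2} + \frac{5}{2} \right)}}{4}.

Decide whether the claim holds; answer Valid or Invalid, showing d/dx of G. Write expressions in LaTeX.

Invalid: d/dx[G] - f = 1, which is not 0.

d/dx[G] = - \frac{3 \log{\left(x^{2} + 5 \right)}}{4} + \frac{3 \log{\left(2 \right)}}{4} + 1
d/dx[G] - f(x) = 1 != 0.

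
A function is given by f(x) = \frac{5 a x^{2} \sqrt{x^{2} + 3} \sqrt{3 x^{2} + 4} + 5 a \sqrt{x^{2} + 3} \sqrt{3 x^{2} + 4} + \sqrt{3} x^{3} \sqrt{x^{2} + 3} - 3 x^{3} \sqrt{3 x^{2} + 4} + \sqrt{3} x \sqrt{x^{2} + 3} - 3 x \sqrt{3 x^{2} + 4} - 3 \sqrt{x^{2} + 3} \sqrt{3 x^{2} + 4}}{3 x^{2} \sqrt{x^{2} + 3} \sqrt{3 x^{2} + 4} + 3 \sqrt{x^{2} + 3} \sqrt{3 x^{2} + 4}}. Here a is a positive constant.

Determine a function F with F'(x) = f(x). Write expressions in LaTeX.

An antiderivative is F(x) = \frac{\sqrt{3} \left(5 \sqrt{3} a x - 3 \sqrt{3} \sqrt{x^{2} + 3} + \sqrt{3 x^{2} + 4} - 3 \sqrt{3} \operatorname{atan}{\left(x \right)}\right)}{9}.

Since d/dx undoes antidifferentiation here, F'(x) = f(x) is required of F(x).
Check: d/dx[\frac{\sqrt{3} \left(5 \sqrt{3} a x - 3 \sqrt{3} \sqrt{x^{2} + 3} + \sqrt{3 x^{2} + 4} - 3 \sqrt{3} \operatorname{atan}{\left(x \right)}\right)}{9}] = \frac{5 a x^{2} \sqrt{x^{2} + 3} \sqrt{3 x^{2} + 4} + 5 a \sqrt{x^{2} + 3} \sqrt{3 x^{2} + 4} + \sqrt{3} x^{3} \sqrt{x^{2} + 3} - 3 x^{3} \sqrt{3 x^{2} + 4} + \sqrt{3} x \sqrt{x^{2} + 3} - 3 x \sqrt{3 x^{2} + 4} - 3 \sqrt{x^{2} + 3} \sqrt{3 x^{2} + 4}}{3 x^{2} \sqrt{x^{2} + 3} \sqrt{3 x^{2} + 4} + 3 \sqrt{x^{2} + 3} \sqrt{3 x^{2} + 4}} = f(x).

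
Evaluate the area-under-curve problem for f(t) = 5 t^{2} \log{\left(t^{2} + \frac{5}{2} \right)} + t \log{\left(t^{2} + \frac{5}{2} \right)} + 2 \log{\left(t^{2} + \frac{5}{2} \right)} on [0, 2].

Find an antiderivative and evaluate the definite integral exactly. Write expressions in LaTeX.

The integrand splits into summands that can be handled one at a time.
F(t) = \frac{5 t^{3} \log{\left(t^{2} + \frac{5}{2} \right)}}{3} - \frac{10 t^{3}}{9} + \frac{t^{2} \log{\left(t^{2} + \frac{5}{2} \right)}}{2} - \frac{t^{2}}{2} + 2 t \log{\left(t^{2} + \frac{5}{2} \right)} + \frac{13 t}{3} + \frac{5 \log{\left(t^{2} + \frac{5}{2} \right)}}{4} - \frac{13 \sqrt{10} \operatorname{atan}{\left(\frac{\sqrt{10} t}{5} \right)}}{6} is an antiderivative of f.
Check: d/dt[\frac{5 t^{3} \log{\left(t^{2} + \frac{5}{2} \right)}}{3} - \frac{10 t^{3}}{9} + \frac{t^{2} \log{\left(t^{2} + \frac{5}{2} \right)}}{2} - \frac{t^{2}}{2} + 2 t \log{\left(t^{2} + \frac{5}{2} \right)} + \frac{13 t}{3} + \frac{5 \log{\left(t^{2} + \frac{5}{2} \right)}}{4} - \frac{13 \sqrt{10} \operatorname{atan}{\left(\frac{\sqrt{10} t}{5} \right)}}{6}] = 5 t^{2} \log{\left(t^{2} + \frac{5}{2} \right)} + t \log{\left(t^{2} + \frac{5}{2} \right)} + 2 \log{\left(t^{2} + \frac{5}{2} \right)} = f(t).
F(2) = - \frac{13 \sqrt{10} \operatorname{atan}{\left(\frac{2 \sqrt{10}}{5} \right)}}{6} - \frac{20}{9} + \frac{247 \log{\left(\frac{13}{2} \right)}}{12}; F(0) = \frac{5 \log{\left(\frac{5}{2} \right)}}{4}.
Integral = F(2) - F(0) = - \frac{13 \sqrt{10} \operatorname{atan}{\left(\frac{2 \sqrt{10}}{5} \right)}}{6} - \frac{20}{9} - \frac{5 \log{\left(\frac{5}{2} \right)}}{4} + \frac{247 \log{\left(\frac{13}{2} \right)}}{12}.

Antiderivative: F(t) = \frac{5 t^{3} \log{\left(t^{2} + \frac{5}{2} \right)}}{3} - \frac{10 t^{3}}{9} + \frac{t^{2} \log{\left(t^{2} + \frac{5}{2} \right)}}{2} - \frac{t^{2}}{2} + 2 t \log{\left(t^{2} + \frac{5}{2} \right)} + \frac{13 t}{3} + \frac{5 \log{\left(t^{2} + \frac{5}{2} \right)}}{4} - \frac{13 \sqrt{10} \operatorname{atan}{\left(\frac{\sqrt{10} t}{5} \right)}}{6}; value = - \frac{13 \sqrt{10} \operatorname{atan}{\left(\frac{2 \sqrt{10}}{5} \right)}}{6} - \frac{20}{9} - \frac{5 \log{\left(\frac{5}{2} \right)}}{4} + \frac{247 \log{\left(\frac{13}{2} \right)}}{12}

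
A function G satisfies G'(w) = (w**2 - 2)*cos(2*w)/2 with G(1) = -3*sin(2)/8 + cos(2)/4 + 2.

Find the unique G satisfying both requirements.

G(w) = w**2*sin(2*w)/4 + w*cos(2*w)/4 - 5*sin(2*w)/8 + 2

Since d/dw undoes antidifferentiation here, G(w) must give back the stated G'(w).
A general antiderivative is w**2*sin(2*w)/4 + w*cos(2*w)/4 - 5*sin(2*w)/8 + C.
The condition gives C = -3*sin(2)/8 + cos(2)/4 + 2 - (-3*sin(2)/8 + cos(2)/4) = 2.
So G(w) = w**2*sin(2*w)/4 + w*cos(2*w)/4 - 5*sin(2*w)/8 + 2.
Check: d/dw[w**2*sin(2*w)/4 + w*cos(2*w)/4 - 5*sin(2*w)/8 + 2] = w**2*cos(2*w)/2 - cos(2*w), which equals G'(w).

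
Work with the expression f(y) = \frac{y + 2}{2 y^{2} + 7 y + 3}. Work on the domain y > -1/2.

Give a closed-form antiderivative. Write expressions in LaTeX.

Factor the denominator (\left(y + 3\right) \left(2 y + 1\right)) and decompose: f = \frac{3}{5 \left(2 y + 1\right)} + \frac{1}{5 \left(y + 3\right)}; each piece integrates to a log, atan, or power term.
Check: d/dy[\frac{3 \log{\left(y + \frac{1}{2} \right)}}{10} + \frac{\log{\left(y + 3 \right)}}{5}] = \frac{y + 2}{2 y^{2} + 7 y + 3} = f(y).

An antiderivative is F(y) = \frac{3 \log{\left(y + \frac{1}{2} \right)}}{10} + \frac{\log{\left(y + 3 \right)}}{5}.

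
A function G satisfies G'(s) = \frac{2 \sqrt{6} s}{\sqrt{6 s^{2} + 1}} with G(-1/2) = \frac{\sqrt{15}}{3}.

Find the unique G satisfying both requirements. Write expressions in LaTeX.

The substitution u = 4 s^{2} + \frac{2}{3} works: G'(s) is exactly (dG/du)*(du/ds) for that inner function.
A general antiderivative is \sqrt{4 s^{2} + \frac{2}{3}} + C.
The condition gives C = \frac{\sqrt{15}}{3} - (\frac{\sqrt{15}}{3}) = 0.
So G(s) = \sqrt{4 s^{2} + \frac{2}{3}}.
Check: d/ds[\sqrt{4 s^{2} + \frac{2}{3}}] = \frac{2 \sqrt{6} s}{\sqrt{6 s^{2} + 1}} = G'(s).

G(s) = \sqrt{4 s^{2} + \frac{2}{3}}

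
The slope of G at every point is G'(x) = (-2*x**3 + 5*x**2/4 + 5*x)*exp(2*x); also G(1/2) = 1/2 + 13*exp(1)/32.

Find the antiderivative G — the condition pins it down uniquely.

G(x) = -x**3*exp(2*x) + 17*x**2*exp(2*x)/8 + 3*x*exp(2*x)/8 - 3*exp(2*x)/16 + 1/2

Recognize the product-rule pattern: G'(x) = u'v + uv' with u = -x**3 + 17*x**2/8 + 3*x/8 - 3/16, v = exp(2*x), so integration by parts undoes it.
A general antiderivative is (-16*x**3 + 34*x**2 + 6*x - 3)*exp(2*x)/16 + C.
The condition gives C = 1/2 + 13*exp(1)/32 - (13*exp(1)/32) = 1/2.
So G(x) = -x**3*exp(2*x) + 17*x**2*exp(2*x)/8 + 3*x*exp(2*x)/8 - 3*exp(2*x)/16 + 1/2.
Check: d/dx[-x**3*exp(2*x) + 17*x**2*exp(2*x)/8 + 3*x*exp(2*x)/8 - 3*exp(2*x)/16 + 1/2] = -2*x**3*exp(2*x) + 5*x**2*exp(2*x)/4 + 5*x*exp(2*x), which equals G'(x).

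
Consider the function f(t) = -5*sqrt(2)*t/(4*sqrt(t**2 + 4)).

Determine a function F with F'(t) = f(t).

An antiderivative is F(t) = -5*sqrt(2)*sqrt(t**2 + 4)/4.

f matches the chain-rule pattern g'(h)*h' with inner function h(t) = t**2/2 + 2; substituting u = h(t) collapses the integral.
Check: d/dt[-5*sqrt(2)*sqrt(t**2 + 4)/4] = -5*sqrt(2)*t/(4*sqrt(t**2 + 4)) = f(t).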